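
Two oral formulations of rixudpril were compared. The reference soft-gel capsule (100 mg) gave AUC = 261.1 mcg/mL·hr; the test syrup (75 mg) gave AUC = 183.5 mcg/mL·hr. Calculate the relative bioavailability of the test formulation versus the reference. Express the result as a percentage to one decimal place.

F_rel = 93.7%

F_rel = (AUC_test/D_test) / (AUC_ref/D_ref)
      = (183.5/75) / (261.1/100)
      = 2.44667 / 2.611 = 0.9371 = 93.71%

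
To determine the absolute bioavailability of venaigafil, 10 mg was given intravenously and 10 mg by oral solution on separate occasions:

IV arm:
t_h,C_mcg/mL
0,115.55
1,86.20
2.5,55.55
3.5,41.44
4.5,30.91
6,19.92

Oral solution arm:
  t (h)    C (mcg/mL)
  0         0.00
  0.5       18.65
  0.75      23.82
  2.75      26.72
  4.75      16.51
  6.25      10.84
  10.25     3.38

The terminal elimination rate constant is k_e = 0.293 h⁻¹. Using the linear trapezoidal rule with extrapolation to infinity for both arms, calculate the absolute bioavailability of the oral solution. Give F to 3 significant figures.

F = 0.413

Trapezoidal AUC_0→6 (IV):
  [0→1]: (115.55+86.20)/2 × 1 = 100.875
  [1→2.5]: (86.20+55.55)/2 × 1.5 = 106.3125
  [2.5→3.5]: (55.55+41.44)/2 × 1 = 48.495
  [3.5→4.5]: (41.44+30.91)/2 × 1 = 36.175
  [4.5→6]: (30.91+19.92)/2 × 1.5 = 38.1225
  Sum = 329.98 mcg/mL·h
IV tail: 19.92/0.293 = 67.986; AUC_iv,0→∞ = 329.98 + 67.986 = 397.966 mcg/mL·h
Trapezoidal AUC_0→10.25 (oral solution):
  [0→0.5]: (0.00+18.65)/2 × 0.5 = 4.6625
  [0.5→0.75]: (18.65+23.82)/2 × 0.25 = 5.30875
  [0.75→2.75]: (23.82+26.72)/2 × 2 = 50.54
  [2.75→4.75]: (26.72+16.51)/2 × 2 = 43.23
  [4.75→6.25]: (16.51+10.84)/2 × 1.5 = 20.5125
  [6.25→10.25]: (10.84+3.38)/2 × 4 = 28.44
  Sum = 152.69375 mcg/mL·h
oral solution tail: 3.38/0.293 = 11.536; AUC_ev,0→∞ = 152.69375 + 11.536 = 164.22975 mcg/mL·h
F = (AUC_ev/D_ev)/(AUC_iv/D_iv) = (164.22975/10)/(397.966/10) = 16.422975/39.7966 = 0.4127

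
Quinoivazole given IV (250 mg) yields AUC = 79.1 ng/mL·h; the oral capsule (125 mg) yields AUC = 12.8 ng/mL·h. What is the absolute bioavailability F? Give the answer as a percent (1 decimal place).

F = 32.4%

F = (AUC_ev / D_ev) / (AUC_iv / D_iv)
  = (12.8/125) / (79.1/250)
  = 0.1024 / 0.3164 = 0.3236
  = 32.36%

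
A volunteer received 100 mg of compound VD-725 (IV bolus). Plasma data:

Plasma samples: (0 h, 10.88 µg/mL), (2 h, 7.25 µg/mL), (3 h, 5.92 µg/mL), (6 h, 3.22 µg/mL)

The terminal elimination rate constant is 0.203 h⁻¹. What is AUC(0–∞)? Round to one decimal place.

Trapezoidal AUC_0→6:
  [0→2]: (10.88+7.25)/2 × 2 = 18.13
  [2→3]: (7.25+5.92)/2 × 1 = 6.585
  [3→6]: (5.92+3.22)/2 × 3 = 13.71
  Sum = 38.425 µg/mL·h
Extrapolated tail: C_last / k_e = 3.22 / 0.203 = 15.862
AUC_0→∞ = 38.425 + 15.862 = 54.287 µg/mL·h

AUC = 54.3 µg/mL·h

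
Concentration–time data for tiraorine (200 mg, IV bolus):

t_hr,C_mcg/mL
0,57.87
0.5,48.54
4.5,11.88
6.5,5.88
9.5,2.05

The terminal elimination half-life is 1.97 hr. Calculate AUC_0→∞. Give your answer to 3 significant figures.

Trapezoidal AUC_0→9.5:
  [0→0.5]: (57.87+48.54)/2 × 0.5 = 26.6025
  [0.5→4.5]: (48.54+11.88)/2 × 4 = 120.84
  [4.5→6.5]: (11.88+5.88)/2 × 2 = 17.76
  [6.5→9.5]: (5.88+2.05)/2 × 3 = 11.895
  Sum = 177.0975 mcg/mL·hr
k_e = ln2 / t½ = 0.693147 / 1.97 = 0.3519 hr^-1
Extrapolated tail: C_last / k_e = 2.05 / 0.3519 = 5.826
AUC_0→∞ = 177.0975 + 5.826 = 182.9235 mcg/mL·hr

AUC = 183 mcg/mL·hr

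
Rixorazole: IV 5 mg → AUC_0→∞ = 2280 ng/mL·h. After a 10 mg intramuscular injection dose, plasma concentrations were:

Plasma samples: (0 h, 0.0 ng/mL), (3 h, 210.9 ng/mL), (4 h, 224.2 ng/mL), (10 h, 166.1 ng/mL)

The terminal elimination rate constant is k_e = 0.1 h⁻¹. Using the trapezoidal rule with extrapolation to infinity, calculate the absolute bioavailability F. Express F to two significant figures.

F = 0.74

Trapezoidal AUC_0→10 (intramuscular injection):
  [0→3]: (0.0+210.9)/2 × 3 = 316.35
  [3→4]: (210.9+224.2)/2 × 1 = 217.55
  [4→10]: (224.2+166.1)/2 × 6 = 1170.9
  Sum = 1704.8 ng/mL·h
Tail: C_last/k_e = 166.1/0.1 = 1661.000
AUC_0→∞ (intramuscular injection) = 1704.8 + 1661.000 = 3365.8 ng/mL·h
F = (AUC_ev/D_ev)/(AUC_iv/D_iv) = (3365.8/10)/(2280/5) = 336.58/456 = 0.7381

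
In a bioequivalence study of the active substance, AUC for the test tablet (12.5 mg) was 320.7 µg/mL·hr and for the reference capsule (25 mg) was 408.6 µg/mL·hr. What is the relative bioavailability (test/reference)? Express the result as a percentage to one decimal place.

F_rel = (AUC_test/D_test) / (AUC_ref/D_ref)
      = (320.7/12.5) / (408.6/25)
      = 25.656 / 16.344 = 1.5698 = 156.98%

F_rel = 157.0%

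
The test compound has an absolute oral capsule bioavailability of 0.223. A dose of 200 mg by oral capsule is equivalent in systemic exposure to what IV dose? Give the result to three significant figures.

D_iv = 44.6 mg

Systemic exposure from an extravascular dose = F × D_ev, so the equivalent IV dose is F × D_ev.
D_iv = F × D_ev = 0.223 × 200 = 44.6 mg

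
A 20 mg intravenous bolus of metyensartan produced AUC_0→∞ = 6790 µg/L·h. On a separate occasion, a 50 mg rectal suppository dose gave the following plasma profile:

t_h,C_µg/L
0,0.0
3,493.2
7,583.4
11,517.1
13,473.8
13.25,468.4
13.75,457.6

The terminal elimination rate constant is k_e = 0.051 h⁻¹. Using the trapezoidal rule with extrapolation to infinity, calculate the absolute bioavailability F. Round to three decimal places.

Trapezoidal AUC_0→13.75 (rectal suppository):
  [0→3]: (0.0+493.2)/2 × 3 = 739.8
  [3→7]: (493.2+583.4)/2 × 4 = 2153.2
  [7→11]: (583.4+517.1)/2 × 4 = 2201.0
  [11→13]: (517.1+473.8)/2 × 2 = 990.9
  [13→13.25]: (473.8+468.4)/2 × 0.25 = 117.775
  [13.25→13.75]: (468.4+457.6)/2 × 0.5 = 231.5
  Sum = 6434.175 µg/L·h
Tail: C_last/k_e = 457.6/0.051 = 8972.549
AUC_0→∞ (rectal suppository) = 6434.175 + 8972.549 = 15406.724 µg/L·h
F = (AUC_ev/D_ev)/(AUC_iv/D_iv) = (15406.724/50)/(6790/20) = 308.13448/339.5 = 0.9076

F = 0.908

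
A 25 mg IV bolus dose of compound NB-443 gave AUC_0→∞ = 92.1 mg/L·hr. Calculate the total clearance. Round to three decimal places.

CL = Dose_iv / AUC_0→∞
   = 25 / 92.1 = 0.271444 L/hr

CL = 0.271 L/hr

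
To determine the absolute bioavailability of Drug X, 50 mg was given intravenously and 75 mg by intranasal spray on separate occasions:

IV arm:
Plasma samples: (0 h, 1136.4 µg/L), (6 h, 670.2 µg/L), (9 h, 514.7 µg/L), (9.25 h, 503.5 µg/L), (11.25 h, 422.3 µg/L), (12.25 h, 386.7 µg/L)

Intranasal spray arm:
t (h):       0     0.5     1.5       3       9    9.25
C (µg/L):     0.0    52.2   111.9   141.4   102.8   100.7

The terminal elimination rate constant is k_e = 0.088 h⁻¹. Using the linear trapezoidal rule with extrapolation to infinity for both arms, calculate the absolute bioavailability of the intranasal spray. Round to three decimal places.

Trapezoidal AUC_0→12.25 (IV):
  [0→6]: (1136.4+670.2)/2 × 6 = 5419.8
  [6→9]: (670.2+514.7)/2 × 3 = 1777.35
  [9→9.25]: (514.7+503.5)/2 × 0.25 = 127.275
  [9.25→11.25]: (503.5+422.3)/2 × 2 = 925.8
  [11.25→12.25]: (422.3+386.7)/2 × 1 = 404.5
  Sum = 8654.725 µg/L·h
IV tail: 386.7/0.088 = 4394.318; AUC_iv,0→∞ = 8654.725 + 4394.318 = 13049.043 µg/L·h
Trapezoidal AUC_0→9.25 (intranasal spray):
  [0→0.5]: (0.0+52.2)/2 × 0.5 = 13.05
  [0.5→1.5]: (52.2+111.9)/2 × 1 = 82.05
  [1.5→3]: (111.9+141.4)/2 × 1.5 = 189.975
  [3→9]: (141.4+102.8)/2 × 6 = 732.6
  [9→9.25]: (102.8+100.7)/2 × 0.25 = 25.4375
  Sum = 1043.1125 µg/L·h
intranasal spray tail: 100.7/0.088 = 1144.318; AUC_ev,0→∞ = 1043.1125 + 1144.318 = 2187.4305 µg/L·h
F = (AUC_ev/D_ev)/(AUC_iv/D_iv) = (2187.4305/75)/(13049.043/50) = 29.16574/260.98086 = 0.1118

F = 0.112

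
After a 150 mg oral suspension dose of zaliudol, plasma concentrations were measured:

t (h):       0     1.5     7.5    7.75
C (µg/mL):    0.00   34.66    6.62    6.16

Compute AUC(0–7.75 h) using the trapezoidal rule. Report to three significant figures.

AUC = 151 µg/mL·h

Trapezoidal AUC_0→7.75:
  [0→1.5]: (0.00+34.66)/2 × 1.5 = 25.995
  [1.5→7.5]: (34.66+6.62)/2 × 6 = 123.84
  [7.5→7.75]: (6.62+6.16)/2 × 0.25 = 1.5975
  Sum = 151.4325 µg/mL·h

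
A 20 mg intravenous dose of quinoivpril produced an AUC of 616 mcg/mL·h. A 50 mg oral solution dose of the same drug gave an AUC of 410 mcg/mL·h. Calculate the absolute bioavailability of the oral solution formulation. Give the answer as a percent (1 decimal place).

F = 26.6%

F = (AUC_ev / D_ev) / (AUC_iv / D_iv)
  = (410/50) / (616/20)
  = 8.2 / 30.8 = 0.2662
  = 26.62%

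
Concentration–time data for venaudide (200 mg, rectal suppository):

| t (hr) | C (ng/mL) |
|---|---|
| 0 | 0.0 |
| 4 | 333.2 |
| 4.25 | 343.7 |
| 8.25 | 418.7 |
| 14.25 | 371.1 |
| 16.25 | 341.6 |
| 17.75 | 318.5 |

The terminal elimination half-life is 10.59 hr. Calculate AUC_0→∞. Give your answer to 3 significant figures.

Trapezoidal AUC_0→17.75:
  [0→4]: (0.0+333.2)/2 × 4 = 666.4
  [4→4.25]: (333.2+343.7)/2 × 0.25 = 84.6125
  [4.25→8.25]: (343.7+418.7)/2 × 4 = 1524.8
  [8.25→14.25]: (418.7+371.1)/2 × 6 = 2369.4
  [14.25→16.25]: (371.1+341.6)/2 × 2 = 712.7
  [16.25→17.75]: (341.6+318.5)/2 × 1.5 = 495.075
  Sum = 5852.9875 ng/mL·hr
k_e = ln2 / t½ = 0.693147 / 10.59 = 0.0655 hr^-1
Extrapolated tail: C_last / k_e = 318.5 / 0.0655 = 4862.595
AUC_0→∞ = 5852.9875 + 4862.595 = 10715.5825 ng/mL·hr

AUC = 10700 ng/mL·hr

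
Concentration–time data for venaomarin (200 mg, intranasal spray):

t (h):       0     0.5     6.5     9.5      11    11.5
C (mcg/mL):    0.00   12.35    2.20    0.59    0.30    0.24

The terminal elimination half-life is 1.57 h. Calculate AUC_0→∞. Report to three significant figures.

AUC = 52.3 mcg/mL·h

Trapezoidal AUC_0→11.5:
  [0→0.5]: (0.00+12.35)/2 × 0.5 = 3.0875
  [0.5→6.5]: (12.35+2.20)/2 × 6 = 43.65
  [6.5→9.5]: (2.20+0.59)/2 × 3 = 4.185
  [9.5→11]: (0.59+0.30)/2 × 1.5 = 0.6675
  [11→11.5]: (0.30+0.24)/2 × 0.5 = 0.135
  Sum = 51.725 mcg/mL·h
k_e = ln2 / t½ = 0.693147 / 1.57 = 0.4415 h^-1
Extrapolated tail: C_last / k_e = 0.24 / 0.4415 = 0.544
AUC_0→∞ = 51.725 + 0.544 = 52.269 mcg/mL·h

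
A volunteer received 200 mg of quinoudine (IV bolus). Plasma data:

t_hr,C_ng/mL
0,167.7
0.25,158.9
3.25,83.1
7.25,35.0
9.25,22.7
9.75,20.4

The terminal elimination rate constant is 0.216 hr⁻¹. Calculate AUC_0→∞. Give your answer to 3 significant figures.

Trapezoidal AUC_0→9.75:
  [0→0.25]: (167.7+158.9)/2 × 0.25 = 40.825
  [0.25→3.25]: (158.9+83.1)/2 × 3 = 363.0
  [3.25→7.25]: (83.1+35.0)/2 × 4 = 236.2
  [7.25→9.25]: (35.0+22.7)/2 × 2 = 57.7
  [9.25→9.75]: (22.7+20.4)/2 × 0.5 = 10.775
  Sum = 708.5 ng/mL·hr
Extrapolated tail: C_last / k_e = 20.4 / 0.216 = 94.444
AUC_0→∞ = 708.5 + 94.444 = 802.944 ng/mL·hr

AUC = 803 ng/mL·hr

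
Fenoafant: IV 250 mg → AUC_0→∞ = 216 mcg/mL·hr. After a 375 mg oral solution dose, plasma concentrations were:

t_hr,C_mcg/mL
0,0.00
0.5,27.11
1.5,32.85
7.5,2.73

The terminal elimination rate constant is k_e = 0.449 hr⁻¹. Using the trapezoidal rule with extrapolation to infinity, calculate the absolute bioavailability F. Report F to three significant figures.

F = 0.462

Trapezoidal AUC_0→7.5 (oral solution):
  [0→0.5]: (0.00+27.11)/2 × 0.5 = 6.7775
  [0.5→1.5]: (27.11+32.85)/2 × 1 = 29.98
  [1.5→7.5]: (32.85+2.73)/2 × 6 = 106.74
  Sum = 143.4975 mcg/mL·hr
Tail: C_last/k_e = 2.73/0.449 = 6.080
AUC_0→∞ (oral solution) = 143.4975 + 6.080 = 149.5775 mcg/mL·hr
F = (AUC_ev/D_ev)/(AUC_iv/D_iv) = (149.5775/375)/(216/250) = 0.398873/0.864 = 0.4617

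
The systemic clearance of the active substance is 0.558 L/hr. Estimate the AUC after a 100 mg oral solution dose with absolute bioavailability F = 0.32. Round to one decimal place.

AUC_0→∞ = F × Dose / CL
        = 0.32 × 100 / 0.558 = 57.3477 mg/L·hr

AUC = 57.3 mg/L·hr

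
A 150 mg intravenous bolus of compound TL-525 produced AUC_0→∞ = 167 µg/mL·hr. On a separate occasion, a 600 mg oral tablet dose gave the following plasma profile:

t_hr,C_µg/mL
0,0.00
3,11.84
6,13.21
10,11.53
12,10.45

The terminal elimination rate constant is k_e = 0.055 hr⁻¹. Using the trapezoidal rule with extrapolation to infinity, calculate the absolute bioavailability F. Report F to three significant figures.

F = 0.474

Trapezoidal AUC_0→12 (oral tablet):
  [0→3]: (0.00+11.84)/2 × 3 = 17.76
  [3→6]: (11.84+13.21)/2 × 3 = 37.575
  [6→10]: (13.21+11.53)/2 × 4 = 49.48
  [10→12]: (11.53+10.45)/2 × 2 = 21.98
  Sum = 126.795 µg/mL·hr
Tail: C_last/k_e = 10.45/0.055 = 190.000
AUC_0→∞ (oral tablet) = 126.795 + 190.000 = 316.795 µg/mL·hr
F = (AUC_ev/D_ev)/(AUC_iv/D_iv) = (316.795/600)/(167/150) = 0.527992/1.11333 = 0.4742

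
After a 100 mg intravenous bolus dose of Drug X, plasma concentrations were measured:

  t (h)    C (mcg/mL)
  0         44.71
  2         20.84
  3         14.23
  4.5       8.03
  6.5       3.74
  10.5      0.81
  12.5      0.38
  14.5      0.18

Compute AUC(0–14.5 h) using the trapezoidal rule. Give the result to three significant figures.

Trapezoidal AUC_0→14.5:
  [0→2]: (44.71+20.84)/2 × 2 = 65.55
  [2→3]: (20.84+14.23)/2 × 1 = 17.535
  [3→4.5]: (14.23+8.03)/2 × 1.5 = 16.695
  [4.5→6.5]: (8.03+3.74)/2 × 2 = 11.77
  [6.5→10.5]: (3.74+0.81)/2 × 4 = 9.1
  [10.5→12.5]: (0.81+0.38)/2 × 2 = 1.19
  [12.5→14.5]: (0.38+0.18)/2 × 2 = 0.56
  Sum = 122.4 mcg/mL·h

AUC = 122 mcg/mL·h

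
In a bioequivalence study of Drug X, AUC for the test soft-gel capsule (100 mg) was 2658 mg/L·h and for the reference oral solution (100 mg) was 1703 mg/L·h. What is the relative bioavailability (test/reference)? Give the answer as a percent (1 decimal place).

F_rel = 156.1%

F_rel = (AUC_test/D_test) / (AUC_ref/D_ref)
      = (2658/100) / (1703/100)
      = 26.58 / 17.03 = 1.5608 = 156.08%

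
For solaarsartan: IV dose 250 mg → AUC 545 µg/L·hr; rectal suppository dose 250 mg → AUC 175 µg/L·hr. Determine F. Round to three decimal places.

F = 0.321

F = (AUC_ev / D_ev) / (AUC_iv / D_iv)
  = (175/250) / (545/250)
  = 0.7 / 2.18 = 0.3211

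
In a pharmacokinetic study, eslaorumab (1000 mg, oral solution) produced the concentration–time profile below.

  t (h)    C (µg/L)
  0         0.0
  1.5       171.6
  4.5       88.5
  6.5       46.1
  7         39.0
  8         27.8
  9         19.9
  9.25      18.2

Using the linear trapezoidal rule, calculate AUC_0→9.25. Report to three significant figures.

Trapezoidal AUC_0→9.25:
  [0→1.5]: (0.0+171.6)/2 × 1.5 = 128.7
  [1.5→4.5]: (171.6+88.5)/2 × 3 = 390.15
  [4.5→6.5]: (88.5+46.1)/2 × 2 = 134.6
  [6.5→7]: (46.1+39.0)/2 × 0.5 = 21.275
  [7→8]: (39.0+27.8)/2 × 1 = 33.4
  [8→9]: (27.8+19.9)/2 × 1 = 23.85
  [9→9.25]: (19.9+18.2)/2 × 0.25 = 4.7625
  Sum = 736.7375 µg/L·h

AUC = 737 µg/L·h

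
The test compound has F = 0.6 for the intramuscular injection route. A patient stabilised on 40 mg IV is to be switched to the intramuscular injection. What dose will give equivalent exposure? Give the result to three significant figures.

For equal systemic exposure: F × D_ev = D_iv
D_ev = D_iv / F = 40 / 0.6 = 66.6667 mg

D_intramuscular = 66.7 mg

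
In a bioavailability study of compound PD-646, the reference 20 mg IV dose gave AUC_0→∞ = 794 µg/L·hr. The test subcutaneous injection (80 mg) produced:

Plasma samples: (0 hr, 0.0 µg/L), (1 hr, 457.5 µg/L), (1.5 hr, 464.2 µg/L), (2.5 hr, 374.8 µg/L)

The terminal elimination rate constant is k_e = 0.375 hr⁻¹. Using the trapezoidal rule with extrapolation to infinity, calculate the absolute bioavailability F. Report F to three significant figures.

F = 0.591

Trapezoidal AUC_0→2.5 (subcutaneous injection):
  [0→1]: (0.0+457.5)/2 × 1 = 228.75
  [1→1.5]: (457.5+464.2)/2 × 0.5 = 230.425
  [1.5→2.5]: (464.2+374.8)/2 × 1 = 419.5
  Sum = 878.675 µg/L·hr
Tail: C_last/k_e = 374.8/0.375 = 999.467
AUC_0→∞ (subcutaneous injection) = 878.675 + 999.467 = 1878.142 µg/L·hr
F = (AUC_ev/D_ev)/(AUC_iv/D_iv) = (1878.142/80)/(794/20) = 23.476775/39.7 = 0.5914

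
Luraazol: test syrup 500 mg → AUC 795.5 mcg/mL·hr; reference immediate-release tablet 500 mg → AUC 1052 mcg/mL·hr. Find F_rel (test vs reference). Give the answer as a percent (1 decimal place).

F_rel = (AUC_test/D_test) / (AUC_ref/D_ref)
      = (795.5/500) / (1052/500)
      = 1.591 / 2.104 = 0.7562 = 75.62%

F_rel = 75.6%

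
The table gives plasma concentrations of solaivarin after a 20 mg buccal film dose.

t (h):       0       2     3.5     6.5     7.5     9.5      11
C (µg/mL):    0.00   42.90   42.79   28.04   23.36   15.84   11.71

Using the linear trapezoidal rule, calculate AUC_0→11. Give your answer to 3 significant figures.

Trapezoidal AUC_0→11:
  [0→2]: (0.00+42.90)/2 × 2 = 42.9
  [2→3.5]: (42.90+42.79)/2 × 1.5 = 64.2675
  [3.5→6.5]: (42.79+28.04)/2 × 3 = 106.245
  [6.5→7.5]: (28.04+23.36)/2 × 1 = 25.7
  [7.5→9.5]: (23.36+15.84)/2 × 2 = 39.2
  [9.5→11]: (15.84+11.71)/2 × 1.5 = 20.6625
  Sum = 298.975 µg/mL·h

AUC = 299 µg/mL·h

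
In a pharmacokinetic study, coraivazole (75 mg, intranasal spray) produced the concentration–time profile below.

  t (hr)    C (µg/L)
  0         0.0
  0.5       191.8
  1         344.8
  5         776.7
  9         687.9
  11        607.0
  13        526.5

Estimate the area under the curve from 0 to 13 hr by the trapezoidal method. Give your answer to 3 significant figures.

Trapezoidal AUC_0→13:
  [0→0.5]: (0.0+191.8)/2 × 0.5 = 47.95
  [0.5→1]: (191.8+344.8)/2 × 0.5 = 134.15
  [1→5]: (344.8+776.7)/2 × 4 = 2243.0
  [5→9]: (776.7+687.9)/2 × 4 = 2929.2
  [9→11]: (687.9+607.0)/2 × 2 = 1294.9
  [11→13]: (607.0+526.5)/2 × 2 = 1133.5
  Sum = 7782.7 µg/L·hr

AUC = 7780 µg/L·hr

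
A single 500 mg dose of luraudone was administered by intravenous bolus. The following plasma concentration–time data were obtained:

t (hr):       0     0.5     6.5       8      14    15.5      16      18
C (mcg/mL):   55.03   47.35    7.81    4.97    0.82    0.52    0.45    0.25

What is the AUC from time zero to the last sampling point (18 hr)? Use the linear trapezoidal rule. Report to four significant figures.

AUC = 220.0 mcg/mL·hr

Trapezoidal AUC_0→18:
  [0→0.5]: (55.03+47.35)/2 × 0.5 = 25.595
  [0.5→6.5]: (47.35+7.81)/2 × 6 = 165.48
  [6.5→8]: (7.81+4.97)/2 × 1.5 = 9.585
  [8→14]: (4.97+0.82)/2 × 6 = 17.37
  [14→15.5]: (0.82+0.52)/2 × 1.5 = 1.005
  [15.5→16]: (0.52+0.45)/2 × 0.5 = 0.2425
  [16→18]: (0.45+0.25)/2 × 2 = 0.7
  Sum = 219.9775 mcg/mL·hr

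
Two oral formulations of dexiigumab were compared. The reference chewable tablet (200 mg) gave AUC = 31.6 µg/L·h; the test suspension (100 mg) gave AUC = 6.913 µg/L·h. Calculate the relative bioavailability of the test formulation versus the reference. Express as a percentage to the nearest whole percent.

F_rel = 44%

F_rel = (AUC_test/D_test) / (AUC_ref/D_ref)
      = (6.913/100) / (31.6/200)
      = 0.06913 / 0.158 = 0.4375 = 43.75%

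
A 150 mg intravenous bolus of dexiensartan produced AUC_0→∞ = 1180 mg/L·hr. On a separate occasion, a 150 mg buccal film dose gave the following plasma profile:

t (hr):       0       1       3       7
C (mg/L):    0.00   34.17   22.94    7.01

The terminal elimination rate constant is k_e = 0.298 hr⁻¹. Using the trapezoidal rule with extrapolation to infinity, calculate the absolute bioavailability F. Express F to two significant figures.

Trapezoidal AUC_0→7 (buccal film):
  [0→1]: (0.00+34.17)/2 × 1 = 17.085
  [1→3]: (34.17+22.94)/2 × 2 = 57.11
  [3→7]: (22.94+7.01)/2 × 4 = 59.9
  Sum = 134.095 mg/L·hr
Tail: C_last/k_e = 7.01/0.298 = 23.523
AUC_0→∞ (buccal film) = 134.095 + 23.523 = 157.618 mg/L·hr
F = (AUC_ev/D_ev)/(AUC_iv/D_iv) = (157.618/150)/(1180/150) = 1.05079/7.86667 = 0.1336

F = 0.13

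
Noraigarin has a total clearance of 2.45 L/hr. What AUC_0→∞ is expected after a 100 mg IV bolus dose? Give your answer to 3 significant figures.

AUC = 40.8 mg/L·hr

AUC_0→∞ = Dose_iv / CL
        = 100 / 2.45 = 40.8163 mg/L·hr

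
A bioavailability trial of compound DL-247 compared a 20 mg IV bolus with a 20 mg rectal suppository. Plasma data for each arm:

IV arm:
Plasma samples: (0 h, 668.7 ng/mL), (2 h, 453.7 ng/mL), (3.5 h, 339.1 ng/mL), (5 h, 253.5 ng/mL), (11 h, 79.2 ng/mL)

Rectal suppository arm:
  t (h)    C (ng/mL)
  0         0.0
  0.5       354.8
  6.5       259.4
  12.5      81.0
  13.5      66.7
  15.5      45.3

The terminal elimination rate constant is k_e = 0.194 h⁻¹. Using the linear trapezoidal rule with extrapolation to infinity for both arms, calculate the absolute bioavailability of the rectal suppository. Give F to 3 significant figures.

Trapezoidal AUC_0→11 (IV):
  [0→2]: (668.7+453.7)/2 × 2 = 1122.4
  [2→3.5]: (453.7+339.1)/2 × 1.5 = 594.6
  [3.5→5]: (339.1+253.5)/2 × 1.5 = 444.45
  [5→11]: (253.5+79.2)/2 × 6 = 998.1
  Sum = 3159.55 ng/mL·h
IV tail: 79.2/0.194 = 408.247; AUC_iv,0→∞ = 3159.55 + 408.247 = 3567.797 ng/mL·h
Trapezoidal AUC_0→15.5 (rectal suppository):
  [0→0.5]: (0.0+354.8)/2 × 0.5 = 88.7
  [0.5→6.5]: (354.8+259.4)/2 × 6 = 1842.6
  [6.5→12.5]: (259.4+81.0)/2 × 6 = 1021.2
  [12.5→13.5]: (81.0+66.7)/2 × 1 = 73.85
  [13.5→15.5]: (66.7+45.3)/2 × 2 = 112.0
  Sum = 3138.35 ng/mL·h
rectal suppository tail: 45.3/0.194 = 233.505; AUC_ev,0→∞ = 3138.35 + 233.505 = 3371.855 ng/mL·h
F = (AUC_ev/D_ev)/(AUC_iv/D_iv) = (3371.855/20)/(3567.797/20) = 168.59275/178.38985 = 0.9451

F = 0.945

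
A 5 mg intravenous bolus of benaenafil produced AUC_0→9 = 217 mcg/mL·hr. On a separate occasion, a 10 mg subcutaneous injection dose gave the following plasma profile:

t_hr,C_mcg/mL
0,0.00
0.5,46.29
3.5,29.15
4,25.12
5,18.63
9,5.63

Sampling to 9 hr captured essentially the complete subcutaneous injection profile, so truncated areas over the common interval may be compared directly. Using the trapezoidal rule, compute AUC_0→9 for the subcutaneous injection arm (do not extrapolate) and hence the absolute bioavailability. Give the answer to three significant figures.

Trapezoidal AUC_0→9 (subcutaneous injection):
  [0→0.5]: (0.00+46.29)/2 × 0.5 = 11.5725
  [0.5→3.5]: (46.29+29.15)/2 × 3 = 113.16
  [3.5→4]: (29.15+25.12)/2 × 0.5 = 13.5675
  [4→5]: (25.12+18.63)/2 × 1 = 21.875
  [5→9]: (18.63+5.63)/2 × 4 = 48.52
  Sum = 208.695 mcg/mL·hr
F = (AUC_ev/D_ev)/(AUC_iv/D_iv) = (208.695/10)/(217/5) = 20.8695/43.4 = 0.4809

F = 0.481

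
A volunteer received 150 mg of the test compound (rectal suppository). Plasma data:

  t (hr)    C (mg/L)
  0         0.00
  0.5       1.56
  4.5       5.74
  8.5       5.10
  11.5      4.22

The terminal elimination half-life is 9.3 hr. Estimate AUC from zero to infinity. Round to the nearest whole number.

Trapezoidal AUC_0→11.5:
  [0→0.5]: (0.00+1.56)/2 × 0.5 = 0.39
  [0.5→4.5]: (1.56+5.74)/2 × 4 = 14.6
  [4.5→8.5]: (5.74+5.10)/2 × 4 = 21.68
  [8.5→11.5]: (5.10+4.22)/2 × 3 = 13.98
  Sum = 50.65 mg/L·hr
k_e = ln2 / t½ = 0.693147 / 9.3 = 0.0745 hr^-1
Extrapolated tail: C_last / k_e = 4.22 / 0.0745 = 56.644
AUC_0→∞ = 50.65 + 56.644 = 107.294 mg/L·hr

AUC = 107 mg/L·hr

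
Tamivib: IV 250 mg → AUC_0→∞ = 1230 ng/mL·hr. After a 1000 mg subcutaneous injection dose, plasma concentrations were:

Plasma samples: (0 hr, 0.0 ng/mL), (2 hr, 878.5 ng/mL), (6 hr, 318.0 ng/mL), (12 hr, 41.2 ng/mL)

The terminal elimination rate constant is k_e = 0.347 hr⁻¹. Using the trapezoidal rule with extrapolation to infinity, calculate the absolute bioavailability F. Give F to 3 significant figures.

Trapezoidal AUC_0→12 (subcutaneous injection):
  [0→2]: (0.0+878.5)/2 × 2 = 878.5
  [2→6]: (878.5+318.0)/2 × 4 = 2393.0
  [6→12]: (318.0+41.2)/2 × 6 = 1077.6
  Sum = 4349.1 ng/mL·hr
Tail: C_last/k_e = 41.2/0.347 = 118.732
AUC_0→∞ (subcutaneous injection) = 4349.1 + 118.732 = 4467.832 ng/mL·hr
F = (AUC_ev/D_ev)/(AUC_iv/D_iv) = (4467.832/1000)/(1230/250) = 4.467832/4.92 = 0.9081

F = 0.908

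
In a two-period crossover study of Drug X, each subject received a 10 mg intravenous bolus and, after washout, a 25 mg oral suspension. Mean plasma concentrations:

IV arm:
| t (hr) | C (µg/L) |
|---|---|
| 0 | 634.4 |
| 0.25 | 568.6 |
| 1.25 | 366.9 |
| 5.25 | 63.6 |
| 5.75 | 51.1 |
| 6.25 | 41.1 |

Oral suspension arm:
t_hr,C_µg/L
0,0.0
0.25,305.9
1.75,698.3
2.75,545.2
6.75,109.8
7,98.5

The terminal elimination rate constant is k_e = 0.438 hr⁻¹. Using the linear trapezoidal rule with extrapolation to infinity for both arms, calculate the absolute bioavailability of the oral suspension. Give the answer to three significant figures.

F = 0.732

Trapezoidal AUC_0→6.25 (IV):
  [0→0.25]: (634.4+568.6)/2 × 0.25 = 150.375
  [0.25→1.25]: (568.6+366.9)/2 × 1 = 467.75
  [1.25→5.25]: (366.9+63.6)/2 × 4 = 861.0
  [5.25→5.75]: (63.6+51.1)/2 × 0.5 = 28.675
  [5.75→6.25]: (51.1+41.1)/2 × 0.5 = 23.05
  Sum = 1530.85 µg/L·hr
IV tail: 41.1/0.438 = 93.836; AUC_iv,0→∞ = 1530.85 + 93.836 = 1624.686 µg/L·hr
Trapezoidal AUC_0→7 (oral suspension):
  [0→0.25]: (0.0+305.9)/2 × 0.25 = 38.2375
  [0.25→1.75]: (305.9+698.3)/2 × 1.5 = 753.15
  [1.75→2.75]: (698.3+545.2)/2 × 1 = 621.75
  [2.75→6.75]: (545.2+109.8)/2 × 4 = 1310.0
  [6.75→7]: (109.8+98.5)/2 × 0.25 = 26.0375
  Sum = 2749.175 µg/L·hr
oral suspension tail: 98.5/0.438 = 224.886; AUC_ev,0→∞ = 2749.175 + 224.886 = 2974.061 µg/L·hr
F = (AUC_ev/D_ev)/(AUC_iv/D_iv) = (2974.061/25)/(1624.686/10) = 118.96244/162.4686 = 0.7322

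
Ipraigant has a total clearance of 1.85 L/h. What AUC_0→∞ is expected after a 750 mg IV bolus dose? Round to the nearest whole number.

AUC_0→∞ = Dose_iv / CL
        = 750 / 1.85 = 405.405 mg/L·h

AUC = 405 mg/L·h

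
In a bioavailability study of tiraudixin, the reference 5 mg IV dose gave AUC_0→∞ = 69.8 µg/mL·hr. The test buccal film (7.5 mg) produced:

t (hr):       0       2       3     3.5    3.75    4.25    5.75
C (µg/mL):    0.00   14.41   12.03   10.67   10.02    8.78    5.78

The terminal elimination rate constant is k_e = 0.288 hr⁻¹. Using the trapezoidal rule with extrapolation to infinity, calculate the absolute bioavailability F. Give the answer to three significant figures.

F = 0.684

Trapezoidal AUC_0→5.75 (buccal film):
  [0→2]: (0.00+14.41)/2 × 2 = 14.41
  [2→3]: (14.41+12.03)/2 × 1 = 13.22
  [3→3.5]: (12.03+10.67)/2 × 0.5 = 5.675
  [3.5→3.75]: (10.67+10.02)/2 × 0.25 = 2.58625
  [3.75→4.25]: (10.02+8.78)/2 × 0.5 = 4.7
  [4.25→5.75]: (8.78+5.78)/2 × 1.5 = 10.92
  Sum = 51.51125 µg/mL·hr
Tail: C_last/k_e = 5.78/0.288 = 20.069
AUC_0→∞ (buccal film) = 51.51125 + 20.069 = 71.58025 µg/mL·hr
F = (AUC_ev/D_ev)/(AUC_iv/D_iv) = (71.58025/7.5)/(69.8/5) = 9.54403/13.96 = 0.6837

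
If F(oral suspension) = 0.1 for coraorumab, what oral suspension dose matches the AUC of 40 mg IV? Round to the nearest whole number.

For equal systemic exposure: F × D_ev = D_iv
D_ev = D_iv / F = 40 / 0.1 = 400 mg

D_oral = 400 mg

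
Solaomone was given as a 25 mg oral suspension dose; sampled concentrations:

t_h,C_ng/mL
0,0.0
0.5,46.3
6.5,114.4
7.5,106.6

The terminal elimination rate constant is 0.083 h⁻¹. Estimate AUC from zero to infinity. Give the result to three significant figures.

AUC = 1890 ng/mL·h

Trapezoidal AUC_0→7.5:
  [0→0.5]: (0.0+46.3)/2 × 0.5 = 11.575
  [0.5→6.5]: (46.3+114.4)/2 × 6 = 482.1
  [6.5→7.5]: (114.4+106.6)/2 × 1 = 110.5
  Sum = 604.175 ng/mL·h
Extrapolated tail: C_last / k_e = 106.6 / 0.083 = 1284.337
AUC_0→∞ = 604.175 + 1284.337 = 1888.512 ng/mL·h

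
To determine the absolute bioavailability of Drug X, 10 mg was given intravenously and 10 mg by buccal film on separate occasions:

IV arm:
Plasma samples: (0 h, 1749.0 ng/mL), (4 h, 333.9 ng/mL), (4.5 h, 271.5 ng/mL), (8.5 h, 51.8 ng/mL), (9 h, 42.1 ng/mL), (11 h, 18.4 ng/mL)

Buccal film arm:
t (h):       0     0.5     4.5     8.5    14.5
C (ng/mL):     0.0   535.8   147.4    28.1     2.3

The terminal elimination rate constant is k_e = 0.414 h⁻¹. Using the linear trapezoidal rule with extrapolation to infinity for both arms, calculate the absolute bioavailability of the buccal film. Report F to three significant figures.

Trapezoidal AUC_0→11 (IV):
  [0→4]: (1749.0+333.9)/2 × 4 = 4165.8
  [4→4.5]: (333.9+271.5)/2 × 0.5 = 151.35
  [4.5→8.5]: (271.5+51.8)/2 × 4 = 646.6
  [8.5→9]: (51.8+42.1)/2 × 0.5 = 23.475
  [9→11]: (42.1+18.4)/2 × 2 = 60.5
  Sum = 5047.725 ng/mL·h
IV tail: 18.4/0.414 = 44.444; AUC_iv,0→∞ = 5047.725 + 44.444 = 5092.169 ng/mL·h
Trapezoidal AUC_0→14.5 (buccal film):
  [0→0.5]: (0.0+535.8)/2 × 0.5 = 133.95
  [0.5→4.5]: (535.8+147.4)/2 × 4 = 1366.4
  [4.5→8.5]: (147.4+28.1)/2 × 4 = 351.0
  [8.5→14.5]: (28.1+2.3)/2 × 6 = 91.2
  Sum = 1942.55 ng/mL·h
buccal film tail: 2.3/0.414 = 5.556; AUC_ev,0→∞ = 1942.55 + 5.556 = 1948.106 ng/mL·h
F = (AUC_ev/D_ev)/(AUC_iv/D_iv) = (1948.106/10)/(5092.169/10) = 194.8106/509.2169 = 0.3826

F = 0.383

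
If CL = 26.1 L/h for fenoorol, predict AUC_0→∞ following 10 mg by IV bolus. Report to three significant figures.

AUC_0→∞ = Dose_iv / CL
        = 10 / 26.1 = 0.383142 mg/L·h

AUC = 0.383 mg/L·h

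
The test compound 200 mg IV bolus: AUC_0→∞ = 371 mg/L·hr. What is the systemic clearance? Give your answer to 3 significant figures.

CL = 0.539 L/hr

CL = Dose_iv / AUC_0→∞
   = 200 / 371 = 0.539084 L/hr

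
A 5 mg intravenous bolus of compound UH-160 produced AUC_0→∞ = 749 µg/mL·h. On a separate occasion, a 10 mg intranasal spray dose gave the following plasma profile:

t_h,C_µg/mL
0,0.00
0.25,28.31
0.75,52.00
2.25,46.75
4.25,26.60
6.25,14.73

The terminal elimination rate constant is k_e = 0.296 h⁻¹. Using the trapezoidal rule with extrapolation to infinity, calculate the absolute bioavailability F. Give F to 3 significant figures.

F = 0.175

Trapezoidal AUC_0→6.25 (intranasal spray):
  [0→0.25]: (0.00+28.31)/2 × 0.25 = 3.53875
  [0.25→0.75]: (28.31+52.00)/2 × 0.5 = 20.0775
  [0.75→2.25]: (52.00+46.75)/2 × 1.5 = 74.0625
  [2.25→4.25]: (46.75+26.60)/2 × 2 = 73.35
  [4.25→6.25]: (26.60+14.73)/2 × 2 = 41.33
  Sum = 212.35875 µg/mL·h
Tail: C_last/k_e = 14.73/0.296 = 49.764
AUC_0→∞ (intranasal spray) = 212.35875 + 49.764 = 262.12275 µg/mL·h
F = (AUC_ev/D_ev)/(AUC_iv/D_iv) = (262.12275/10)/(749/5) = 26.212275/149.8 = 0.1750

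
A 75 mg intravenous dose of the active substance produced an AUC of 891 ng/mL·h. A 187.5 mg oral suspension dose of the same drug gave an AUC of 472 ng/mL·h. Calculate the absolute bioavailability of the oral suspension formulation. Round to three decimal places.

F = (AUC_ev / D_ev) / (AUC_iv / D_iv)
  = (472/187.5) / (891/75)
  = 2.51733 / 11.88 = 0.2119

F = 0.212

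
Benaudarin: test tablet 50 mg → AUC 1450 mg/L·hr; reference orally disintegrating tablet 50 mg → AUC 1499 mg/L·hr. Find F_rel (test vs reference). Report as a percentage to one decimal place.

F_rel = 96.7%

F_rel = (AUC_test/D_test) / (AUC_ref/D_ref)
      = (1450/50) / (1499/50)
      = 29 / 29.98 = 0.9673 = 96.73%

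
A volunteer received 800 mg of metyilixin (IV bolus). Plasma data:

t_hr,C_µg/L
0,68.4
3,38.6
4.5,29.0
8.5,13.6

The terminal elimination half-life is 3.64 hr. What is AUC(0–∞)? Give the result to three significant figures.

AUC = 368 µg/L·hr

Trapezoidal AUC_0→8.5:
  [0→3]: (68.4+38.6)/2 × 3 = 160.5
  [3→4.5]: (38.6+29.0)/2 × 1.5 = 50.7
  [4.5→8.5]: (29.0+13.6)/2 × 4 = 85.2
  Sum = 296.4 µg/L·hr
k_e = ln2 / t½ = 0.693147 / 3.64 = 0.1904 hr^-1
Extrapolated tail: C_last / k_e = 13.6 / 0.1904 = 71.429
AUC_0→∞ = 296.4 + 71.429 = 367.829 µg/L·hr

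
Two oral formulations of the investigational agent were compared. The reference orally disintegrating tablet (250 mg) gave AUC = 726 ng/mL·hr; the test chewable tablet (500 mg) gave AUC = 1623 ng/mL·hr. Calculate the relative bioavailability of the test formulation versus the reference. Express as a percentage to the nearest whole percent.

F_rel = (AUC_test/D_test) / (AUC_ref/D_ref)
      = (1623/500) / (726/250)
      = 3.246 / 2.904 = 1.1178 = 111.78%

F_rel = 112%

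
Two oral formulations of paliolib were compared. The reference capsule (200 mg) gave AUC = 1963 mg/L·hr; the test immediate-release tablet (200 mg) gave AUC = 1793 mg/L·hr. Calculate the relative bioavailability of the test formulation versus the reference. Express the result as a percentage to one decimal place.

F_rel = (AUC_test/D_test) / (AUC_ref/D_ref)
      = (1793/200) / (1963/200)
      = 8.965 / 9.815 = 0.9134 = 91.34%

F_rel = 91.3%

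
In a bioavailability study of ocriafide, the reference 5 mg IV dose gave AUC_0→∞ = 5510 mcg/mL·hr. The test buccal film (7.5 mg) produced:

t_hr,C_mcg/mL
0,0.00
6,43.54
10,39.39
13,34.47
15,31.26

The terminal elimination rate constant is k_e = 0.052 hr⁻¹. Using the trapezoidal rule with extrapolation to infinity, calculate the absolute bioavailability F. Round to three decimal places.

Trapezoidal AUC_0→15 (buccal film):
  [0→6]: (0.00+43.54)/2 × 6 = 130.62
  [6→10]: (43.54+39.39)/2 × 4 = 165.86
  [10→13]: (39.39+34.47)/2 × 3 = 110.79
  [13→15]: (34.47+31.26)/2 × 2 = 65.73
  Sum = 473.0 mcg/mL·hr
Tail: C_last/k_e = 31.26/0.052 = 601.154
AUC_0→∞ (buccal film) = 473.0 + 601.154 = 1074.154 mcg/mL·hr
F = (AUC_ev/D_ev)/(AUC_iv/D_iv) = (1074.154/7.5)/(5510/5) = 143.221/1102 = 0.1300

F = 0.130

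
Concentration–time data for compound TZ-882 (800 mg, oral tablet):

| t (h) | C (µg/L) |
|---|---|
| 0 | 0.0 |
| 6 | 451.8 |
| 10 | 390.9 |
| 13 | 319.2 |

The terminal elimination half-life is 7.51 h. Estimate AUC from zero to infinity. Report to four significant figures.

Trapezoidal AUC_0→13:
  [0→6]: (0.0+451.8)/2 × 6 = 1355.4
  [6→10]: (451.8+390.9)/2 × 4 = 1685.4
  [10→13]: (390.9+319.2)/2 × 3 = 1065.15
  Sum = 4105.95 µg/L·h
k_e = ln2 / t½ = 0.693147 / 7.51 = 0.0923 h^-1
Extrapolated tail: C_last / k_e = 319.2 / 0.0923 = 3458.288
AUC_0→∞ = 4105.95 + 3458.288 = 7564.238 µg/L·h

AUC = 7564 µg/L·h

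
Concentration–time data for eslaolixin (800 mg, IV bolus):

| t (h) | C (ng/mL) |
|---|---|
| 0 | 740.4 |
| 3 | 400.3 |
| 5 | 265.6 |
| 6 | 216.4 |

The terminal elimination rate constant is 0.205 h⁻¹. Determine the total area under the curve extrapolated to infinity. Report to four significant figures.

Trapezoidal AUC_0→6:
  [0→3]: (740.4+400.3)/2 × 3 = 1711.05
  [3→5]: (400.3+265.6)/2 × 2 = 665.9
  [5→6]: (265.6+216.4)/2 × 1 = 241.0
  Sum = 2617.95 ng/mL·h
Extrapolated tail: C_last / k_e = 216.4 / 0.205 = 1055.610
AUC_0→∞ = 2617.95 + 1055.610 = 3673.56 ng/mL·h

AUC = 3674 ng/mL·h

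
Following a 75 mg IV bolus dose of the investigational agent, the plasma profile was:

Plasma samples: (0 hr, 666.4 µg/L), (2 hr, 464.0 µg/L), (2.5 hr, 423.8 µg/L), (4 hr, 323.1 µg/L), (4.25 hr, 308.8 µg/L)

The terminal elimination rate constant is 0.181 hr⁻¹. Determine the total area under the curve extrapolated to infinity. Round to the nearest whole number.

Trapezoidal AUC_0→4.25:
  [0→2]: (666.4+464.0)/2 × 2 = 1130.4
  [2→2.5]: (464.0+423.8)/2 × 0.5 = 221.95
  [2.5→4]: (423.8+323.1)/2 × 1.5 = 560.175
  [4→4.25]: (323.1+308.8)/2 × 0.25 = 78.9875
  Sum = 1991.5125 µg/L·hr
Extrapolated tail: C_last / k_e = 308.8 / 0.181 = 1706.077
AUC_0→∞ = 1991.5125 + 1706.077 = 3697.5895 µg/L·hr

AUC = 3698 µg/L·hr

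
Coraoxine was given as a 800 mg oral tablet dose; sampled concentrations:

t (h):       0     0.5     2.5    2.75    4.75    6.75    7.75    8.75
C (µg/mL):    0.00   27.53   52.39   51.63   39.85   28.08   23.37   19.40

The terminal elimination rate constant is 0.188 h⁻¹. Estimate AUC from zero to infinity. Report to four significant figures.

AUC = 409.5 µg/mL·h

Trapezoidal AUC_0→8.75:
  [0→0.5]: (0.00+27.53)/2 × 0.5 = 6.8825
  [0.5→2.5]: (27.53+52.39)/2 × 2 = 79.92
  [2.5→2.75]: (52.39+51.63)/2 × 0.25 = 13.0025
  [2.75→4.75]: (51.63+39.85)/2 × 2 = 91.48
  [4.75→6.75]: (39.85+28.08)/2 × 2 = 67.93
  [6.75→7.75]: (28.08+23.37)/2 × 1 = 25.725
  [7.75→8.75]: (23.37+19.40)/2 × 1 = 21.385
  Sum = 306.325 µg/mL·h
Extrapolated tail: C_last / k_e = 19.40 / 0.188 = 103.191
AUC_0→∞ = 306.325 + 103.191 = 409.516 µg/mL·h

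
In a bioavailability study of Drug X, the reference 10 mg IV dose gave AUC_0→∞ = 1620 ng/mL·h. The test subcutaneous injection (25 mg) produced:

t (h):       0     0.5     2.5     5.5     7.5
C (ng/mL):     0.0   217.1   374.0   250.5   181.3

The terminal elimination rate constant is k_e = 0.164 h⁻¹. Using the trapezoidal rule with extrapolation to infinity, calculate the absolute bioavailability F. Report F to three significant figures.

Trapezoidal AUC_0→7.5 (subcutaneous injection):
  [0→0.5]: (0.0+217.1)/2 × 0.5 = 54.275
  [0.5→2.5]: (217.1+374.0)/2 × 2 = 591.1
  [2.5→5.5]: (374.0+250.5)/2 × 3 = 936.75
  [5.5→7.5]: (250.5+181.3)/2 × 2 = 431.8
  Sum = 2013.925 ng/mL·h
Tail: C_last/k_e = 181.3/0.164 = 1105.488
AUC_0→∞ (subcutaneous injection) = 2013.925 + 1105.488 = 3119.413 ng/mL·h
F = (AUC_ev/D_ev)/(AUC_iv/D_iv) = (3119.413/25)/(1620/10) = 124.77652/162 = 0.7702

F = 0.770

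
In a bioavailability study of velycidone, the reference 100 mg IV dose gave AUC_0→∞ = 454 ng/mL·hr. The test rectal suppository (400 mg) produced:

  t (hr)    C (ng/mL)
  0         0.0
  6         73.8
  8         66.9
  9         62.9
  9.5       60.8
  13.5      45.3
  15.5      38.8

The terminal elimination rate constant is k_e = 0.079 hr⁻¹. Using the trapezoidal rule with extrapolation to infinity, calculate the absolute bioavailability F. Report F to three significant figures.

Trapezoidal AUC_0→15.5 (rectal suppository):
  [0→6]: (0.0+73.8)/2 × 6 = 221.4
  [6→8]: (73.8+66.9)/2 × 2 = 140.7
  [8→9]: (66.9+62.9)/2 × 1 = 64.9
  [9→9.5]: (62.9+60.8)/2 × 0.5 = 30.925
  [9.5→13.5]: (60.8+45.3)/2 × 4 = 212.2
  [13.5→15.5]: (45.3+38.8)/2 × 2 = 84.1
  Sum = 754.225 ng/mL·hr
Tail: C_last/k_e = 38.8/0.079 = 491.139
AUC_0→∞ (rectal suppository) = 754.225 + 491.139 = 1245.364 ng/mL·hr
F = (AUC_ev/D_ev)/(AUC_iv/D_iv) = (1245.364/400)/(454/100) = 3.11341/4.54 = 0.6858

F = 0.686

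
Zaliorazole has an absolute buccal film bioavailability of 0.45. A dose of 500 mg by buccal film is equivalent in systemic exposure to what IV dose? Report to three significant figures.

Systemic exposure from an extravascular dose = F × D_ev, so the equivalent IV dose is F × D_ev.
D_iv = F × D_ev = 0.45 × 500 = 225 mg

D_iv = 225 mg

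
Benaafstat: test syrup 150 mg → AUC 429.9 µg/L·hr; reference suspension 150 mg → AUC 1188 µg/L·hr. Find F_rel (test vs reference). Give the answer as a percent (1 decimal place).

F_rel = (AUC_test/D_test) / (AUC_ref/D_ref)
      = (429.9/150) / (1188/150)
      = 2.866 / 7.92 = 0.3619 = 36.19%

F_rel = 36.2%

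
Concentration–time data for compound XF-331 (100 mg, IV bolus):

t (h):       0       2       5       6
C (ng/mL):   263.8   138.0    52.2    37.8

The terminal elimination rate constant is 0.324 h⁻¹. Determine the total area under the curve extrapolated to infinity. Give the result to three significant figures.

Trapezoidal AUC_0→6:
  [0→2]: (263.8+138.0)/2 × 2 = 401.8
  [2→5]: (138.0+52.2)/2 × 3 = 285.3
  [5→6]: (52.2+37.8)/2 × 1 = 45.0
  Sum = 732.1 ng/mL·h
Extrapolated tail: C_last / k_e = 37.8 / 0.324 = 116.667
AUC_0→∞ = 732.1 + 116.667 = 848.767 ng/mL·h

AUC = 849 ng/mL·h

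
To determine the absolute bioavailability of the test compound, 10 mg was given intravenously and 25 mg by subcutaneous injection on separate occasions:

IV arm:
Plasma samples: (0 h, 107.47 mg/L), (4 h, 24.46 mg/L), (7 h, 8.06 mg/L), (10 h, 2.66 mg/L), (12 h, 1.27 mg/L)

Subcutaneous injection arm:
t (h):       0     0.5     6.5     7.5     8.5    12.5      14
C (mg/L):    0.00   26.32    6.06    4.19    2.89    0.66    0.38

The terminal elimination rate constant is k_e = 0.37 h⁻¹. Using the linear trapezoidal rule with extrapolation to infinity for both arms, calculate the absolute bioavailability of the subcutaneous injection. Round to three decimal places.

Trapezoidal AUC_0→12 (IV):
  [0→4]: (107.47+24.46)/2 × 4 = 263.86
  [4→7]: (24.46+8.06)/2 × 3 = 48.78
  [7→10]: (8.06+2.66)/2 × 3 = 16.08
  [10→12]: (2.66+1.27)/2 × 2 = 3.93
  Sum = 332.65 mg/L·h
IV tail: 1.27/0.37 = 3.432; AUC_iv,0→∞ = 332.65 + 3.432 = 336.082 mg/L·h
Trapezoidal AUC_0→14 (subcutaneous injection):
  [0→0.5]: (0.00+26.32)/2 × 0.5 = 6.58
  [0.5→6.5]: (26.32+6.06)/2 × 6 = 97.14
  [6.5→7.5]: (6.06+4.19)/2 × 1 = 5.125
  [7.5→8.5]: (4.19+2.89)/2 × 1 = 3.54
  [8.5→12.5]: (2.89+0.66)/2 × 4 = 7.1
  [12.5→14]: (0.66+0.38)/2 × 1.5 = 0.78
  Sum = 120.265 mg/L·h
subcutaneous injection tail: 0.38/0.37 = 1.027; AUC_ev,0→∞ = 120.265 + 1.027 = 121.292 mg/L·h
F = (AUC_ev/D_ev)/(AUC_iv/D_iv) = (121.292/25)/(336.082/10) = 4.85168/33.6082 = 0.1444

F = 0.144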